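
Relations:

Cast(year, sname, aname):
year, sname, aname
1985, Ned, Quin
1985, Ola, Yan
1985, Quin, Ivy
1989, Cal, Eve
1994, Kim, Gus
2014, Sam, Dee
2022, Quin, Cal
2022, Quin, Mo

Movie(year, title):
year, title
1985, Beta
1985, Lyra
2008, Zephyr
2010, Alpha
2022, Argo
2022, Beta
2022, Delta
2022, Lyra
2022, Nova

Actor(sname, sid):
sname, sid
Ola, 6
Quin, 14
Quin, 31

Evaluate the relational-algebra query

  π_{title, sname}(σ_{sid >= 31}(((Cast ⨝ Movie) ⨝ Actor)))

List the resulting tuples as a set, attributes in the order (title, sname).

{(Argo, Quin), (Beta, Quin), (Delta, Quin), (Lyra, Quin), (Nova, Quin)}

Natural join on year: {(1985, Ned, Quin, Beta), (1985, Ned, Quin, Lyra), (1985, Ola, Yan, Beta), (1985, Ola, Yan, Lyra), (1985, Quin, Ivy, Beta), (1985, Quin, Ivy, Lyra), (2022, Quin, Cal, Argo), (2022, Quin, Cal, Beta), (2022, Quin, Cal, Delta), (2022, Quin, Cal, Lyra), (2022, Quin, Cal, Nova), (2022, Quin, Mo, Argo), (2022, Quin, Mo, Beta), (2022, Quin, Mo, Delta), (2022, Quin, Mo, Lyra), (2022, Quin, Mo, Nova)}
Natural join on sname: {(1985, Ola, Yan, Beta, 6), (1985, Ola, Yan, Lyra, 6), (1985, Quin, Ivy, Beta, 14), (1985, Quin, Ivy, Beta, 31), (1985, Quin, Ivy, Lyra, 14), (1985, Quin, Ivy, Lyra, 31), (2022, Quin, Cal, Argo, 14), (2022, Quin, Cal, Argo, 31), (2022, Quin, Cal, Beta, 14), (2022, Quin, Cal, Beta, 31), (2022, Quin, Cal, Delta, 14), (2022, Quin, Cal, Delta, 31), (2022, Quin, Cal, Lyra, 14), (2022, Quin, Cal, Lyra, 31), (2022, Quin, Cal, Nova, 14), (2022, Quin, Cal, Nova, 31), (2022, Quin, Mo, Argo, 14), (2022, Quin, Mo, Argo, 31), (2022, Quin, Mo, Beta, 14), (2022, Quin, Mo, Beta, 31), (2022, Quin, Mo, Delta, 14), (2022, Quin, Mo, Delta, 31), (2022, Quin, Mo, Lyra, 14), (2022, Quin, Mo, Lyra, 31), (2022, Quin, Mo, Nova, 14), (2022, Quin, Mo, Nova, 31)}
Apply σ_{sid >= 31}; surviving tuples: {(1985, Quin, Ivy, Beta, 31), (1985, Quin, Ivy, Lyra, 31), (2022, Quin, Cal, Argo, 31), (2022, Quin, Cal, Beta, 31), (2022, Quin, Cal, Delta, 31), (2022, Quin, Cal, Lyra, 31), (2022, Quin, Cal, Nova, 31), (2022, Quin, Mo, Argo, 31), (2022, Quin, Mo, Beta, 31), (2022, Quin, Mo, Delta, 31), (2022, Quin, Mo, Lyra, 31), (2022, Quin, Mo, Nova, 31)}
Projecting to title, sname (7 duplicate(s) eliminated): {(Argo, Quin), (Beta, Quin), (Delta, Quin), (Lyra, Quin), (Nova, Quin)}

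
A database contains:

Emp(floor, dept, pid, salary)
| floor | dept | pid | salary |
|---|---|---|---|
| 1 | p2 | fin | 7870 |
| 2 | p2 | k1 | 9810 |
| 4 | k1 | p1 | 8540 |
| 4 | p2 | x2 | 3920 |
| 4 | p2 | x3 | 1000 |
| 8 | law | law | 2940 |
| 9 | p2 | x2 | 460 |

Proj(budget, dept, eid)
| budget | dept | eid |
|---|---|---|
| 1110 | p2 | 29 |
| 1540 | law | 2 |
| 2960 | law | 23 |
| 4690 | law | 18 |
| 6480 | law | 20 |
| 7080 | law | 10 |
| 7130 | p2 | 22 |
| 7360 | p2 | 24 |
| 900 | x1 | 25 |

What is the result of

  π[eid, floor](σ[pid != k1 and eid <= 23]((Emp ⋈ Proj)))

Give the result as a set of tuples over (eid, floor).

{(10, 8), (18, 8), (2, 8), (20, 8), (22, 1), (22, 4), (22, 9), (23, 8)}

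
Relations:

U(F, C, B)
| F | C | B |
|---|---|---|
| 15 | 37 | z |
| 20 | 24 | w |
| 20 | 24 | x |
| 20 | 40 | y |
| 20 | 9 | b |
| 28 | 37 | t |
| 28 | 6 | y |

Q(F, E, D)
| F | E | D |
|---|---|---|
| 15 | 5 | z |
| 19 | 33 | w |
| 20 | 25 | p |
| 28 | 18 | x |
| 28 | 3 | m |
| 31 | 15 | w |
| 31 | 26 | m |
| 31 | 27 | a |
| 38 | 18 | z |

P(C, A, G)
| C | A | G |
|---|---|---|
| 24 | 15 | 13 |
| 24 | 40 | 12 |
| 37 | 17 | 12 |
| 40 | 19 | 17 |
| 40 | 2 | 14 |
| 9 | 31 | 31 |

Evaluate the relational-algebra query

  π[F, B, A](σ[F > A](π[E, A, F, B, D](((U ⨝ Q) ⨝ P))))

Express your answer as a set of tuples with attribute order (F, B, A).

{(20, w, 15), (20, x, 15), (20, y, 19), (20, y, 2), (28, t, 17)}

U ⋈ Q (natural join on F): {(15, 37, z, 5, z), (20, 24, w, 25, p), (20, 24, x, 25, p), (20, 40, y, 25, p), (20, 9, b, 25, p), (28, 37, t, 18, x), (28, 37, t, 3, m), (28, 6, y, 18, x), (28, 6, y, 3, m)}
(U ⨝ Q) ⋈ P (natural join on C): {(15, 37, z, 5, z, 17, 12), (20, 24, w, 25, p, 15, 13), (20, 24, w, 25, p, 40, 12), (20, 24, x, 25, p, 15, 13), (20, 24, x, 25, p, 40, 12), (20, 40, y, 25, p, 19, 17), (20, 40, y, 25, p, 2, 14), (20, 9, b, 25, p, 31, 31), (28, 37, t, 18, x, 17, 12), (28, 37, t, 3, m, 17, 12)}
π_{E, A, F, B, D} gives {(18, 17, 28, t, x), (25, 15, 20, w, p), (25, 15, 20, x, p), (25, 19, 20, y, p), (25, 2, 20, y, p), (25, 31, 20, b, p), (25, 40, 20, w, p), (25, 40, 20, x, p), (3, 17, 28, t, m), (5, 17, 15, z, z)}.
Filtering on F > A leaves {(18, 17, 28, t, x), (25, 15, 20, w, p), (25, 15, 20, x, p), (25, 19, 20, y, p), (25, 2, 20, y, p), (3, 17, 28, t, m)}.
π_{F, B, A} gives {(20, w, 15), (20, x, 15), (20, y, 19), (20, y, 2), (28, t, 17)} (1 duplicate(s) eliminated).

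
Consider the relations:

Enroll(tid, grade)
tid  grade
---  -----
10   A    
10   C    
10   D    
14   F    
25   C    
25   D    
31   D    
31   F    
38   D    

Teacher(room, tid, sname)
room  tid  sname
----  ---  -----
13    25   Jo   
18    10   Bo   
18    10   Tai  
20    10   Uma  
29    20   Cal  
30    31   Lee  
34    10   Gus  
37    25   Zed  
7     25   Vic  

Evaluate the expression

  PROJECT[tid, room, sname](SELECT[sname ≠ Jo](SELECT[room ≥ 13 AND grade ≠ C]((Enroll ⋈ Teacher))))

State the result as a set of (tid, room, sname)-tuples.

{(10, 18, Bo), (10, 18, Tai), (10, 20, Uma), (10, 34, Gus), (25, 37, Zed), (31, 30, Lee)}

Joining Enroll and Teacher on tid yields {(10, A, 18, Bo), (10, A, 18, Tai), (10, A, 20, Uma), (10, A, 34, Gus), (10, C, 18, Bo), (10, C, 18, Tai), (10, C, 20, Uma), (10, C, 34, Gus), (10, D, 18, Bo), (10, D, 18, Tai), (10, D, 20, Uma), (10, D, 34, Gus), (25, C, 13, Jo), (25, C, 37, Zed), (25, C, 7, Vic), (25, D, 13, Jo), (25, D, 37, Zed), (25, D, 7, Vic), (31, D, 30, Lee), (31, F, 30, Lee)}.
Apply σ_{room ≥ 13 AND grade ≠ C}; surviving tuples: {(10, A, 18, Bo), (10, A, 18, Tai), (10, A, 20, Uma), (10, A, 34, Gus), (10, D, 18, Bo), (10, D, 18, Tai), (10, D, 20, Uma), (10, D, 34, Gus), (25, D, 13, Jo), (25, D, 37, Zed), (31, D, 30, Lee), (31, F, 30, Lee)}
Apply σ_{sname ≠ Jo}; surviving tuples: {(10, A, 18, Bo), (10, A, 18, Tai), (10, A, 20, Uma), (10, A, 34, Gus), (10, D, 18, Bo), (10, D, 18, Tai), (10, D, 20, Uma), (10, D, 34, Gus), (25, D, 37, Zed), (31, D, 30, Lee), (31, F, 30, Lee)}
π[tid, room, sname]: project onto (tid, room, sname) (5 duplicate(s) eliminated) → {(10, 18, Bo), (10, 18, Tai), (10, 20, Uma), (10, 34, Gus), (25, 37, Zed), (31, 30, Lee)}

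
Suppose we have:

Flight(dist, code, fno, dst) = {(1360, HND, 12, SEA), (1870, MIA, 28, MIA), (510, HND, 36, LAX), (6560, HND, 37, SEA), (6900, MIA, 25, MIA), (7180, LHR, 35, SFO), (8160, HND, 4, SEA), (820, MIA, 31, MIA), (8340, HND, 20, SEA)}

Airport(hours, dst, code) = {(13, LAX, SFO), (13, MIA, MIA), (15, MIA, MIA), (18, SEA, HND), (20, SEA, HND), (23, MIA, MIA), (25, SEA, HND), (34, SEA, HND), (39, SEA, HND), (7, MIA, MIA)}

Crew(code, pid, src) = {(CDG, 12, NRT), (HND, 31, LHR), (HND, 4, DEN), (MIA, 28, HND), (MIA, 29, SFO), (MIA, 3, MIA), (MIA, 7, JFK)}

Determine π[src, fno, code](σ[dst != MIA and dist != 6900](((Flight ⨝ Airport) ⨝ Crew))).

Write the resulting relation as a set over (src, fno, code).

{(DEN, 12, HND), (DEN, 20, HND), (DEN, 37, HND), (DEN, 4, HND), (LHR, 12, HND), (LHR, 20, HND), (LHR, 37, HND), (LHR, 4, HND)}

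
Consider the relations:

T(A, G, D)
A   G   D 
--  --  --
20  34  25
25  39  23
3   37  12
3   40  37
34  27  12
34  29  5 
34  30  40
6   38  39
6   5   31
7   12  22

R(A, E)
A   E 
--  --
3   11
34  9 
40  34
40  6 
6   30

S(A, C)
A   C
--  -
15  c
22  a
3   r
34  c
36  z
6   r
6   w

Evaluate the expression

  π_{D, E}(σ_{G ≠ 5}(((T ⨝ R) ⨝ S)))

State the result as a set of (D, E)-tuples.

{(12, 11), (12, 9), (37, 11), (39, 30), (40, 9), (5, 9)}

Joining T and R on A yields {(3, 37, 12, 11), (3, 40, 37, 11), (34, 27, 12, 9), (34, 29, 5, 9), (34, 30, 40, 9), (6, 38, 39, 30), (6, 5, 31, 30)}.
Joining (T ⨝ R) and S on A yields {(3, 37, 12, 11, r), (3, 40, 37, 11, r), (34, 27, 12, 9, c), (34, 29, 5, 9, c), (34, 30, 40, 9, c), (6, 38, 39, 30, r), (6, 38, 39, 30, w), (6, 5, 31, 30, r), (6, 5, 31, 30, w)}.
Filtering on G ≠ 5 leaves {(3, 37, 12, 11, r), (3, 40, 37, 11, r), (34, 27, 12, 9, c), (34, 29, 5, 9, c), (34, 30, 40, 9, c), (6, 38, 39, 30, r), (6, 38, 39, 30, w)}.
π_{D, E} gives {(12, 11), (12, 9), (37, 11), (39, 30), (40, 9), (5, 9)} (1 duplicate(s) eliminated).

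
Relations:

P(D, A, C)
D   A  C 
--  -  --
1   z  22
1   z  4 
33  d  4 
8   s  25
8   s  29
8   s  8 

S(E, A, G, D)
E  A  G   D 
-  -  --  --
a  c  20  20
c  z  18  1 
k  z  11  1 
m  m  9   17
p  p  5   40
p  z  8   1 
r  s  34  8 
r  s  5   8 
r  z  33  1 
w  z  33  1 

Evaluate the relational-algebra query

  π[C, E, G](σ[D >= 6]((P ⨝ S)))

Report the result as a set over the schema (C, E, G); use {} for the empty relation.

Natural join on D, A: {(1, z, 22, c, 18), (1, z, 22, k, 11), (1, z, 22, p, 8), (1, z, 22, r, 33), (1, z, 22, w, 33), (1, z, 4, c, 18), (1, z, 4, k, 11), (1, z, 4, p, 8), (1, z, 4, r, 33), (1, z, 4, w, 33), (8, s, 25, r, 34), (8, s, 25, r, 5), (8, s, 29, r, 34), (8, s, 29, r, 5), (8, s, 8, r, 34), (8, s, 8, r, 5)}
σ[D >= 6]: keep tuples satisfying D >= 6 → {(8, s, 25, r, 34), (8, s, 25, r, 5), (8, s, 29, r, 34), (8, s, 29, r, 5), (8, s, 8, r, 34), (8, s, 8, r, 5)}
Keep only column(s) C, E, G: {(25, r, 34), (25, r, 5), (29, r, 34), (29, r, 5), (8, r, 34), (8, r, 5)}

{(25, r, 34), (25, r, 5), (29, r, 34), (29, r, 5), (8, r, 34), (8, r, 5)}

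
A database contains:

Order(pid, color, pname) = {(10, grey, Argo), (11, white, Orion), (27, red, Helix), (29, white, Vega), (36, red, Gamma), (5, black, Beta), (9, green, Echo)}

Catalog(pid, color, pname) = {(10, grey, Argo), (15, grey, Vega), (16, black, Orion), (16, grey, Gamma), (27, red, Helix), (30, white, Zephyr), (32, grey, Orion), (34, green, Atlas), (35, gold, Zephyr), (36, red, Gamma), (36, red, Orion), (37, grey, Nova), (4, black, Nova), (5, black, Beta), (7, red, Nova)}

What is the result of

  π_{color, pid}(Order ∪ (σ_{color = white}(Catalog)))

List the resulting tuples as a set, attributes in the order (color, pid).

σ[color = white]: keep tuples satisfying color = white → {(30, white, Zephyr)}
Union: {(10, grey, Argo), (11, white, Orion), (27, red, Helix), (29, white, Vega), (36, red, Gamma), (5, black, Beta), (9, green, Echo)} with {(30, white, Zephyr)} → {(10, grey, Argo), (11, white, Orion), (27, red, Helix), (29, white, Vega), (30, white, Zephyr), (36, red, Gamma), (5, black, Beta), (9, green, Echo)}
Projecting to color, pid: {(black, 5), (green, 9), (grey, 10), (red, 27), (red, 36), (white, 11), (white, 29), (white, 30)}

{(black, 5), (green, 9), (grey, 10), (red, 27), (red, 36), (white, 11), (white, 29), (white, 30)}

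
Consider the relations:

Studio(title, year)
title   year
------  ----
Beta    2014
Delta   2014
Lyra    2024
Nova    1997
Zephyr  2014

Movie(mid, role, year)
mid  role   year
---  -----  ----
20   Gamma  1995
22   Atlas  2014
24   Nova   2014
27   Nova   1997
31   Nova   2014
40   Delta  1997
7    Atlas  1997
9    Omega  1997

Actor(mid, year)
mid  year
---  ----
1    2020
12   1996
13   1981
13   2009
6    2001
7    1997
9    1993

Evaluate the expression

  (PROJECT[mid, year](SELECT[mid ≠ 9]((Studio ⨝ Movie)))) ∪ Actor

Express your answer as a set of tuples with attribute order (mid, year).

{(1, 2020), (12, 1996), (13, 1981), (13, 2009), (22, 2014), (24, 2014), (27, 1997), (31, 2014), (40, 1997), (6, 2001), (7, 1997), (9, 1993)}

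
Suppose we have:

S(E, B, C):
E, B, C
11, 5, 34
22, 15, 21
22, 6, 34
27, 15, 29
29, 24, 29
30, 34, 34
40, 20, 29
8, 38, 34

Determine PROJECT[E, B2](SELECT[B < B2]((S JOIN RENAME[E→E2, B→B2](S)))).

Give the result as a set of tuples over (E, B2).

ρ[E→E2, B→B2]: schema becomes (E2, B2, C); tuples unchanged.
Joining S and RENAME[E→E2, B→B2](S) on C yields {(11, 5, 34, 11, 5), (11, 5, 34, 22, 6), (11, 5, 34, 30, 34), (11, 5, 34, 8, 38), (22, 15, 21, 22, 15), (22, 6, 34, 11, 5), (22, 6, 34, 22, 6), (22, 6, 34, 30, 34), (22, 6, 34, 8, 38), (27, 15, 29, 27, 15), (27, 15, 29, 29, 24), (27, 15, 29, 40, 20), (29, 24, 29, 27, 15), (29, 24, 29, 29, 24), (29, 24, 29, 40, 20), (30, 34, 34, 11, 5), (30, 34, 34, 22, 6), (30, 34, 34, 30, 34), (30, 34, 34, 8, 38), (40, 20, 29, 27, 15), (40, 20, 29, 29, 24), (40, 20, 29, 40, 20), (8, 38, 34, 11, 5), (8, 38, 34, 22, 6), (8, 38, 34, 30, 34), (8, 38, 34, 8, 38)}.
Selection B < B2: {(11, 5, 34, 22, 6), (11, 5, 34, 30, 34), (11, 5, 34, 8, 38), (22, 6, 34, 30, 34), (22, 6, 34, 8, 38), (27, 15, 29, 29, 24), (27, 15, 29, 40, 20), (30, 34, 34, 8, 38), (40, 20, 29, 29, 24)}
Projecting to E, B2: {(11, 34), (11, 38), (11, 6), (22, 34), (22, 38), (27, 20), (27, 24), (30, 38), (40, 24)}

{(11, 34), (11, 38), (11, 6), (22, 34), (22, 38), (27, 20), (27, 24), (30, 38), (40, 24)}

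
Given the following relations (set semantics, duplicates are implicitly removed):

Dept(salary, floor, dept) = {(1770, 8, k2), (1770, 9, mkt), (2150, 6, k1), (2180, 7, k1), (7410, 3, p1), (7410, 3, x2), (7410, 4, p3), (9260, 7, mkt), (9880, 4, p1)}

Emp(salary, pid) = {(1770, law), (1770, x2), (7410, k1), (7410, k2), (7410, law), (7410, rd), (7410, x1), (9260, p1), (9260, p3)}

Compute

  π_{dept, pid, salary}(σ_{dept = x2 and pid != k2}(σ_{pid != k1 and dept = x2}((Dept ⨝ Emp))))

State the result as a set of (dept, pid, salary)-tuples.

{(x2, law, 7410), (x2, rd, 7410), (x2, x1, 7410)}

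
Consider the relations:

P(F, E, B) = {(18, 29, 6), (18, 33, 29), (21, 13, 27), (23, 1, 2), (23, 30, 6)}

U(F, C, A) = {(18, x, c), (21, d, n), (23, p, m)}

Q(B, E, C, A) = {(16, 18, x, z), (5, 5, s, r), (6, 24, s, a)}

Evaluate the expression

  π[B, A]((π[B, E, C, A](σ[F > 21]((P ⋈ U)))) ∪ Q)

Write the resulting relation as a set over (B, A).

{(16, z), (2, m), (5, r), (6, a), (6, m)}

Joining P and U on F yields {(18, 29, 6, x, c), (18, 33, 29, x, c), (21, 13, 27, d, n), (23, 1, 2, p, m), (23, 30, 6, p, m)}.
Selection F > 21: {(23, 1, 2, p, m), (23, 30, 6, p, m)}
π[B, E, C, A]: project onto (B, E, C, A) → {(2, 1, p, m), (6, 30, p, m)}
Union: {(2, 1, p, m), (6, 30, p, m)} with {(16, 18, x, z), (5, 5, s, r), (6, 24, s, a)} → {(16, 18, x, z), (2, 1, p, m), (5, 5, s, r), (6, 24, s, a), (6, 30, p, m)}
π[B, A]: project onto (B, A) → {(16, z), (2, m), (5, r), (6, a), (6, m)}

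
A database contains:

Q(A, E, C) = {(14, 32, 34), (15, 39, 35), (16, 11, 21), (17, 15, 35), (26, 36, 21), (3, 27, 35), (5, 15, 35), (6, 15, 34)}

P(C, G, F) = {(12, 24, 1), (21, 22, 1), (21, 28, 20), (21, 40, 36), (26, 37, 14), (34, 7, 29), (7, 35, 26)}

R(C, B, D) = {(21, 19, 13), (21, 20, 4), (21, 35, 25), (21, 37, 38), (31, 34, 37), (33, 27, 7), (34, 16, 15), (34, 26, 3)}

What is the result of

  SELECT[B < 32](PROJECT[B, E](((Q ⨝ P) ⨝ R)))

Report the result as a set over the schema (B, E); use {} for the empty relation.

{(16, 15), (16, 32), (19, 11), (19, 36), (20, 11), (20, 36), (26, 15), (26, 32)}

Q ⋈ P (natural join on C): {(14, 32, 34, 7, 29), (16, 11, 21, 22, 1), (16, 11, 21, 28, 20), (16, 11, 21, 40, 36), (26, 36, 21, 22, 1), (26, 36, 21, 28, 20), (26, 36, 21, 40, 36), (6, 15, 34, 7, 29)}
(Q ⨝ P) ⋈ R (natural join on C): {(14, 32, 34, 7, 29, 16, 15), (14, 32, 34, 7, 29, 26, 3), (16, 11, 21, 22, 1, 19, 13), (16, 11, 21, 22, 1, 20, 4), (16, 11, 21, 22, 1, 35, 25), (16, 11, 21, 22, 1, 37, 38), (16, 11, 21, 28, 20, 19, 13), (16, 11, 21, 28, 20, 20, 4), (16, 11, 21, 28, 20, 35, 25), (16, 11, 21, 28, 20, 37, 38), (16, 11, 21, 40, 36, 19, 13), (16, 11, 21, 40, 36, 20, 4), (16, 11, 21, 40, 36, 35, 25), (16, 11, 21, 40, 36, 37, 38), (26, 36, 21, 22, 1, 19, 13), (26, 36, 21, 22, 1, 20, 4), (26, 36, 21, 22, 1, 35, 25), (26, 36, 21, 22, 1, 37, 38), (26, 36, 21, 28, 20, 19, 13), (26, 36, 21, 28, 20, 20, 4), (26, 36, 21, 28, 20, 35, 25), (26, 36, 21, 28, 20, 37, 38), (26, 36, 21, 40, 36, 19, 13), (26, 36, 21, 40, 36, 20, 4), (26, 36, 21, 40, 36, 35, 25), (26, 36, 21, 40, 36, 37, 38), (6, 15, 34, 7, 29, 16, 15), (6, 15, 34, 7, 29, 26, 3)}
Projecting to B, E (16 duplicate(s) eliminated): {(16, 15), (16, 32), (19, 11), (19, 36), (20, 11), (20, 36), (26, 15), (26, 32), (35, 11), (35, 36), (37, 11), (37, 36)}
Filtering on B < 32 leaves {(16, 15), (16, 32), (19, 11), (19, 36), (20, 11), (20, 36), (26, 15), (26, 32)}.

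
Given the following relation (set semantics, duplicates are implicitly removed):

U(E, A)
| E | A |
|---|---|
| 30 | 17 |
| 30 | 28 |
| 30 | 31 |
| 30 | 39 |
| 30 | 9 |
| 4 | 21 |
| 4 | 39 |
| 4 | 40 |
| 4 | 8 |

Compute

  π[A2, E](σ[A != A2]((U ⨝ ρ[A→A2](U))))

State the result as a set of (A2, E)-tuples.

{(17, 30), (21, 4), (28, 30), (31, 30), (39, 30), (39, 4), (40, 4), (8, 4), (9, 30)}

ρ[A→A2]: schema becomes (E, A2); tuples unchanged.
Joining U and ρ[A→A2](U) on E yields {(30, 17, 17), (30, 17, 28), (30, 17, 31), (30, 17, 39), (30, 17, 9), (30, 28, 17), (30, 28, 28), (30, 28, 31), (30, 28, 39), (30, 28, 9), (30, 31, 17), (30, 31, 28), (30, 31, 31), (30, 31, 39), (30, 31, 9), (30, 39, 17), (30, 39, 28), (30, 39, 31), (30, 39, 39), (30, 39, 9), (30, 9, 17), (30, 9, 28), (30, 9, 31), (30, 9, 39), (30, 9, 9), (4, 21, 21), (4, 21, 39), (4, 21, 40), (4, 21, 8), (4, 39, 21), (4, 39, 39), (4, 39, 40), (4, 39, 8), (4, 40, 21), (4, 40, 39), (4, 40, 40), (4, 40, 8), (4, 8, 21), (4, 8, 39), (4, 8, 40), (4, 8, 8)}.
Apply σ_{A != A2}; surviving tuples: {(30, 17, 28), (30, 17, 31), (30, 17, 39), (30, 17, 9), (30, 28, 17), (30, 28, 31), (30, 28, 39), (30, 28, 9), (30, 31, 17), (30, 31, 28), (30, 31, 39), (30, 31, 9), (30, 39, 17), (30, 39, 28), (30, 39, 31), (30, 39, 9), (30, 9, 17), (30, 9, 28), (30, 9, 31), (30, 9, 39), (4, 21, 39), (4, 21, 40), (4, 21, 8), (4, 39, 21), (4, 39, 40), (4, 39, 8), (4, 40, 21), (4, 40, 39), (4, 40, 8), (4, 8, 21), (4, 8, 39), (4, 8, 40)}
Projecting to A2, E (23 duplicate(s) eliminated): {(17, 30), (21, 4), (28, 30), (31, 30), (39, 30), (39, 4), (40, 4), (8, 4), (9, 30)}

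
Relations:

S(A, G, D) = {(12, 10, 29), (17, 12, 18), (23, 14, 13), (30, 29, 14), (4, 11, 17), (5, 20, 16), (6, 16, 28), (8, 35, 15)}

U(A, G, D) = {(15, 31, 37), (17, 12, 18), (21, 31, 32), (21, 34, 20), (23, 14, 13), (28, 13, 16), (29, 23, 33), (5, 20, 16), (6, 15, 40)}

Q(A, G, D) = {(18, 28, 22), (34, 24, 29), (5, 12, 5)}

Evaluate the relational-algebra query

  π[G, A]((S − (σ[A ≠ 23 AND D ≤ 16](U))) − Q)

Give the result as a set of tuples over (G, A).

{(10, 12), (11, 4), (12, 17), (14, 23), (16, 6), (29, 30), (35, 8)}

Apply σ_{A ≠ 23 AND D ≤ 16}; surviving tuples: {(28, 13, 16), (5, 20, 16)}
Set difference of the two operands is {(12, 10, 29), (17, 12, 18), (23, 14, 13), (30, 29, 14), (4, 11, 17), (6, 16, 28), (8, 35, 15)}.
Set difference of the two operands is {(12, 10, 29), (17, 12, 18), (23, 14, 13), (30, 29, 14), (4, 11, 17), (6, 16, 28), (8, 35, 15)}.
π_{G, A} gives {(10, 12), (11, 4), (12, 17), (14, 23), (16, 6), (29, 30), (35, 8)}.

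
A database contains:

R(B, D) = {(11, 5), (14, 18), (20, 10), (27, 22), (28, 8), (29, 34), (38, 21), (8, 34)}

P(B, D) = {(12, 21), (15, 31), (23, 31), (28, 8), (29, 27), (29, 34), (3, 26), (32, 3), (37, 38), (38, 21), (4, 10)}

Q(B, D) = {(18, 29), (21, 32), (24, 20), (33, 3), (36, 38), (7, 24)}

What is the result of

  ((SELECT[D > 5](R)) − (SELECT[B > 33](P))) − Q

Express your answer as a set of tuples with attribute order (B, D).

Selection D > 5: {(14, 18), (20, 10), (27, 22), (28, 8), (29, 34), (38, 21), (8, 34)}
Selection B > 33: {(37, 38), (38, 21)}
Difference: {(14, 18), (20, 10), (27, 22), (28, 8), (29, 34), (38, 21), (8, 34)} with {(37, 38), (38, 21)} → {(14, 18), (20, 10), (27, 22), (28, 8), (29, 34), (8, 34)}
Difference: {(14, 18), (20, 10), (27, 22), (28, 8), (29, 34), (8, 34)} with {(18, 29), (21, 32), (24, 20), (33, 3), (36, 38), (7, 24)} → {(14, 18), (20, 10), (27, 22), (28, 8), (29, 34), (8, 34)}

{(14, 18), (20, 10), (27, 22), (28, 8), (29, 34), (8, 34)}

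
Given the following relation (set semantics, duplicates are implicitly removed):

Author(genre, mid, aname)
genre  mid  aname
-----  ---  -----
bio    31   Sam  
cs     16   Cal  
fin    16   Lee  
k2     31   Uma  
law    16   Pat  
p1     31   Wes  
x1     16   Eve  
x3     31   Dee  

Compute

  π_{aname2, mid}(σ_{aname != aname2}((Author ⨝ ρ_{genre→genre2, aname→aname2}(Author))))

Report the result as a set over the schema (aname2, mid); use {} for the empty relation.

{(Cal, 16), (Dee, 31), (Eve, 16), (Lee, 16), (Pat, 16), (Sam, 31), (Uma, 31), (Wes, 31)}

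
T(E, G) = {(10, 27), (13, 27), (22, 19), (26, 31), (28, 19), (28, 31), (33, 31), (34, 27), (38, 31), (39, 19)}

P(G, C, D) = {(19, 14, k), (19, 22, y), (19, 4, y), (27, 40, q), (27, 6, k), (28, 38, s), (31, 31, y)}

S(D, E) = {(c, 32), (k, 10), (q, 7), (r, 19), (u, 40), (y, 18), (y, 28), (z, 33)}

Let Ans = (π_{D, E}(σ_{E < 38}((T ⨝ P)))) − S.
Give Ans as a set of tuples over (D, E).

{(k, 13), (k, 22), (k, 28), (k, 34), (q, 10), (q, 13), (q, 34), (y, 22), (y, 26), (y, 33)}

T ⋈ P (natural join on G): {(10, 27, 40, q), (10, 27, 6, k), (13, 27, 40, q), (13, 27, 6, k), (22, 19, 14, k), (22, 19, 22, y), (22, 19, 4, y), (26, 31, 31, y), (28, 19, 14, k), (28, 19, 22, y), (28, 19, 4, y), (28, 31, 31, y), (33, 31, 31, y), (34, 27, 40, q), (34, 27, 6, k), (38, 31, 31, y), (39, 19, 14, k), (39, 19, 22, y), (39, 19, 4, y)}
σ[E < 38]: keep tuples satisfying E < 38 → {(10, 27, 40, q), (10, 27, 6, k), (13, 27, 40, q), (13, 27, 6, k), (22, 19, 14, k), (22, 19, 22, y), (22, 19, 4, y), (26, 31, 31, y), (28, 19, 14, k), (28, 19, 22, y), (28, 19, 4, y), (28, 31, 31, y), (33, 31, 31, y), (34, 27, 40, q), (34, 27, 6, k)}
π[D, E]: project onto (D, E) (3 duplicate(s) eliminated) → {(k, 10), (k, 13), (k, 22), (k, 28), (k, 34), (q, 10), (q, 13), (q, 34), (y, 22), (y, 26), (y, 28), (y, 33)}
Set difference of the two operands is {(k, 13), (k, 22), (k, 28), (k, 34), (q, 10), (q, 13), (q, 34), (y, 22), (y, 26), (y, 33)}.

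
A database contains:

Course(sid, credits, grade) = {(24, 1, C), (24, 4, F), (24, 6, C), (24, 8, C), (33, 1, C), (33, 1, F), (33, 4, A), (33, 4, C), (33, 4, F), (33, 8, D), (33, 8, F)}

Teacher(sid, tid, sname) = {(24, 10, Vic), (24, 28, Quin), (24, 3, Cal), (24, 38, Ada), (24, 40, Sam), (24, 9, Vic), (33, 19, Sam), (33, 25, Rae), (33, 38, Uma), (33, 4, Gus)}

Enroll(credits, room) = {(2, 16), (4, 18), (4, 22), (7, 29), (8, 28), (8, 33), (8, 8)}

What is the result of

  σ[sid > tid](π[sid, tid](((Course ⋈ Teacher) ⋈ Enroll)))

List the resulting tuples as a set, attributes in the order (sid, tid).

Course ⋈ Teacher (natural join on sid): {(24, 1, C, 10, Vic), (24, 1, C, 28, Quin), (24, 1, C, 3, Cal), (24, 1, C, 38, Ada), (24, 1, C, 40, Sam), (24, 1, C, 9, Vic), (24, 4, F, 10, Vic), (24, 4, F, 28, Quin), (24, 4, F, 3, Cal), (24, 4, F, 38, Ada), (24, 4, F, 40, Sam), (24, 4, F, 9, Vic), (24, 6, C, 10, Vic), (24, 6, C, 28, Quin), (24, 6, C, 3, Cal), (24, 6, C, 38, Ada), (24, 6, C, 40, Sam), (24, 6, C, 9, Vic), (24, 8, C, 10, Vic), (24, 8, C, 28, Quin), (24, 8, C, 3, Cal), (24, 8, C, 38, Ada), (24, 8, C, 40, Sam), (24, 8, C, 9, Vic), (33, 1, C, 19, Sam), (33, 1, C, 25, Rae), (33, 1, C, 38, Uma), (33, 1, C, 4, Gus), (33, 1, F, 19, Sam), (33, 1, F, 25, Rae), (33, 1, F, 38, Uma), (33, 1, F, 4, Gus), (33, 4, A, 19, Sam), (33, 4, A, 25, Rae), (33, 4, A, 38, Uma), (33, 4, A, 4, Gus), (33, 4, C, 19, Sam), (33, 4, C, 25, Rae), (33, 4, C, 38, Uma), (33, 4, C, 4, Gus), (33, 4, F, 19, Sam), (33, 4, F, 25, Rae), (33, 4, F, 38, Uma), (33, 4, F, 4, Gus), (33, 8, D, 19, Sam), (33, 8, D, 25, Rae), (33, 8, D, 38, Uma), (33, 8, D, 4, Gus), (33, 8, F, 19, Sam), (33, 8, F, 25, Rae), (33, 8, F, 38, Uma), (33, 8, F, 4, Gus)}
(Course ⋈ Teacher) ⋈ Enroll (natural join on credits): {(24, 4, F, 10, Vic, 18), (24, 4, F, 10, Vic, 22), (24, 4, F, 28, Quin, 18), (24, 4, F, 28, Quin, 22), (24, 4, F, 3, Cal, 18), (24, 4, F, 3, Cal, 22), (24, 4, F, 38, Ada, 18), (24, 4, F, 38, Ada, 22), (24, 4, F, 40, Sam, 18), (24, 4, F, 40, Sam, 22), (24, 4, F, 9, Vic, 18), (24, 4, F, 9, Vic, 22), (24, 8, C, 10, Vic, 28), (24, 8, C, 10, Vic, 33), (24, 8, C, 10, Vic, 8), (24, 8, C, 28, Quin, 28), (24, 8, C, 28, Quin, 33), (24, 8, C, 28, Quin, 8), (24, 8, C, 3, Cal, 28), (24, 8, C, 3, Cal, 33), (24, 8, C, 3, Cal, 8), (24, 8, C, 38, Ada, 28), (24, 8, C, 38, Ada, 33), (24, 8, C, 38, Ada, 8), (24, 8, C, 40, Sam, 28), (24, 8, C, 40, Sam, 33), (24, 8, C, 40, Sam, 8), (24, 8, C, 9, Vic, 28), (24, 8, C, 9, Vic, 33), (24, 8, C, 9, Vic, 8), (33, 4, A, 19, Sam, 18), (33, 4, A, 19, Sam, 22), (33, 4, A, 25, Rae, 18), (33, 4, A, 25, Rae, 22), (33, 4, A, 38, Uma, 18), (33, 4, A, 38, Uma, 22), (33, 4, A, 4, Gus, 18), (33, 4, A, 4, Gus, 22), (33, 4, C, 19, Sam, 18), (33, 4, C, 19, Sam, 22), (33, 4, C, 25, Rae, 18), (33, 4, C, 25, Rae, 22), (33, 4, C, 38, Uma, 18), (33, 4, C, 38, Uma, 22), (33, 4, C, 4, Gus, 18), (33, 4, C, 4, Gus, 22), (33, 4, F, 19, Sam, 18), (33, 4, F, 19, Sam, 22), (33, 4, F, 25, Rae, 18), (33, 4, F, 25, Rae, 22), (33, 4, F, 38, Uma, 18), (33, 4, F, 38, Uma, 22), (33, 4, F, 4, Gus, 18), (33, 4, F, 4, Gus, 22), (33, 8, D, 19, Sam, 28), (33, 8, D, 19, Sam, 33), (33, 8, D, 19, Sam, 8), (33, 8, D, 25, Rae, 28), (33, 8, D, 25, Rae, 33), (33, 8, D, 25, Rae, 8), (33, 8, D, 38, Uma, 28), (33, 8, D, 38, Uma, 33), (33, 8, D, 38, Uma, 8), (33, 8, D, 4, Gus, 28), (33, 8, D, 4, Gus, 33), (33, 8, D, 4, Gus, 8), (33, 8, F, 19, Sam, 28), (33, 8, F, 19, Sam, 33), (33, 8, F, 19, Sam, 8), (33, 8, F, 25, Rae, 28), (33, 8, F, 25, Rae, 33), (33, 8, F, 25, Rae, 8), (33, 8, F, 38, Uma, 28), (33, 8, F, 38, Uma, 33), (33, 8, F, 38, Uma, 8), (33, 8, F, 4, Gus, 28), (33, 8, F, 4, Gus, 33), (33, 8, F, 4, Gus, 8)}
π_{sid, tid} gives {(24, 10), (24, 28), (24, 3), (24, 38), (24, 40), (24, 9), (33, 19), (33, 25), (33, 38), (33, 4)} (68 duplicate(s) eliminated).
Apply σ_{sid > tid}; surviving tuples: {(24, 10), (24, 3), (24, 9), (33, 19), (33, 25), (33, 4)}

{(24, 10), (24, 3), (24, 9), (33, 19), (33, 25), (33, 4)}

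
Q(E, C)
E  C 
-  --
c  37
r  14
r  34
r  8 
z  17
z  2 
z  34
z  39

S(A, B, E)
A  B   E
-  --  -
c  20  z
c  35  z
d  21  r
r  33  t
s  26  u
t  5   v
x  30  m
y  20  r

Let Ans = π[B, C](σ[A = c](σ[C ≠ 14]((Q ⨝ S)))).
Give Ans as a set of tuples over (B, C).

Q ⋈ S (natural join on E): {(r, 14, d, 21), (r, 14, y, 20), (r, 34, d, 21), (r, 34, y, 20), (r, 8, d, 21), (r, 8, y, 20), (z, 17, c, 20), (z, 17, c, 35), (z, 2, c, 20), (z, 2, c, 35), (z, 34, c, 20), (z, 34, c, 35), (z, 39, c, 20), (z, 39, c, 35)}
Selection C ≠ 14: {(r, 34, d, 21), (r, 34, y, 20), (r, 8, d, 21), (r, 8, y, 20), (z, 17, c, 20), (z, 17, c, 35), (z, 2, c, 20), (z, 2, c, 35), (z, 34, c, 20), (z, 34, c, 35), (z, 39, c, 20), (z, 39, c, 35)}
Selection A = c: {(z, 17, c, 20), (z, 17, c, 35), (z, 2, c, 20), (z, 2, c, 35), (z, 34, c, 20), (z, 34, c, 35), (z, 39, c, 20), (z, 39, c, 35)}
π_{B, C} gives {(20, 17), (20, 2), (20, 34), (20, 39), (35, 17), (35, 2), (35, 34), (35, 39)}.

{(20, 17), (20, 2), (20, 34), (20, 39), (35, 17), (35, 2), (35, 34), (35, 39)}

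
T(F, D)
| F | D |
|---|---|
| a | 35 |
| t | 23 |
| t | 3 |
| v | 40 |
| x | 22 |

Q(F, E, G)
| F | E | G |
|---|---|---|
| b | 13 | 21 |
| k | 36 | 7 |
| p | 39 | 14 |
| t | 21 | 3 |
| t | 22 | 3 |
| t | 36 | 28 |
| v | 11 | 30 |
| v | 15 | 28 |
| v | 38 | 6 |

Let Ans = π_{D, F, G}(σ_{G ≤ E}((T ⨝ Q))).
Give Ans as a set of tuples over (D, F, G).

Joining T and Q on F yields {(t, 23, 21, 3), (t, 23, 22, 3), (t, 23, 36, 28), (t, 3, 21, 3), (t, 3, 22, 3), (t, 3, 36, 28), (v, 40, 11, 30), (v, 40, 15, 28), (v, 40, 38, 6)}.
Filtering on G ≤ E leaves {(t, 23, 21, 3), (t, 23, 22, 3), (t, 23, 36, 28), (t, 3, 21, 3), (t, 3, 22, 3), (t, 3, 36, 28), (v, 40, 38, 6)}.
Keep only column(s) D, F, G (2 duplicate(s) eliminated): {(23, t, 28), (23, t, 3), (3, t, 28), (3, t, 3), (40, v, 6)}

{(23, t, 28), (23, t, 3), (3, t, 28), (3, t, 3), (40, v, 6)}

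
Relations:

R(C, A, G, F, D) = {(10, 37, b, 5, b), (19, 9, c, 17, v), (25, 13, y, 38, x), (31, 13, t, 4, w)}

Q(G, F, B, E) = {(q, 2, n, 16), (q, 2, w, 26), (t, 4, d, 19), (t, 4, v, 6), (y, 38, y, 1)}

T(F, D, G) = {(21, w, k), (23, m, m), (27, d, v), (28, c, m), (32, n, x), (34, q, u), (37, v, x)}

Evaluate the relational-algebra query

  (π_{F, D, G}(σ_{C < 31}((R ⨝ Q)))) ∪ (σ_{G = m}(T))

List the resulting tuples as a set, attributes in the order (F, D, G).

{(23, m, m), (28, c, m), (38, x, y)}

Joining R and Q on G, F yields {(25, 13, y, 38, x, y, 1), (31, 13, t, 4, w, d, 19), (31, 13, t, 4, w, v, 6)}.
σ[C < 31]: keep tuples satisfying C < 31 → {(25, 13, y, 38, x, y, 1)}
π_{F, D, G} gives {(38, x, y)}.
σ[G = m]: keep tuples satisfying G = m → {(23, m, m), (28, c, m)}
Union: {(38, x, y)} with {(23, m, m), (28, c, m)} → {(23, m, m), (28, c, m), (38, x, y)}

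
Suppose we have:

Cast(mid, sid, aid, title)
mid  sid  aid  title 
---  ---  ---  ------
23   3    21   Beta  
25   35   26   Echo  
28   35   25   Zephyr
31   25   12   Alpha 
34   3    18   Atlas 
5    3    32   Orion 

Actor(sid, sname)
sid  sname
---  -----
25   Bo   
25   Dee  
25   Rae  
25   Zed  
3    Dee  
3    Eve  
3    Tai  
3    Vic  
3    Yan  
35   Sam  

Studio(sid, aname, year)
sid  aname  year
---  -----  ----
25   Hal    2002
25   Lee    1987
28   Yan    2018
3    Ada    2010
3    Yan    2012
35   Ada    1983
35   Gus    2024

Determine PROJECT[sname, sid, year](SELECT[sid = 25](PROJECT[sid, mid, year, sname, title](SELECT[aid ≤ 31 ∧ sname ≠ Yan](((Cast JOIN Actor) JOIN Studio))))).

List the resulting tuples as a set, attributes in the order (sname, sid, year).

{(Bo, 25, 1987), (Bo, 25, 2002), (Dee, 25, 1987), (Dee, 25, 2002), (Rae, 25, 1987), (Rae, 25, 2002), (Zed, 25, 1987), (Zed, 25, 2002)}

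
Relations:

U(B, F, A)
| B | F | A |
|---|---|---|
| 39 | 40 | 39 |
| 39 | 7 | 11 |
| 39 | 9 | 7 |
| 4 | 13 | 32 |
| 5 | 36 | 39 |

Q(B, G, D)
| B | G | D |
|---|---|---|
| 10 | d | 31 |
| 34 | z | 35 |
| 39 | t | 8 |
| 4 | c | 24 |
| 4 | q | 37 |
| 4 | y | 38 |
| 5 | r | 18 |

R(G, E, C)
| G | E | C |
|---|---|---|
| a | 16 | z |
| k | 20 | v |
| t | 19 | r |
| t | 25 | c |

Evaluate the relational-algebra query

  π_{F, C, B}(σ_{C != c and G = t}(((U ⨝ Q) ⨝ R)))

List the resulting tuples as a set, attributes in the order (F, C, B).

{(40, r, 39), (7, r, 39), (9, r, 39)}

Natural join on B: {(39, 40, 39, t, 8), (39, 7, 11, t, 8), (39, 9, 7, t, 8), (4, 13, 32, c, 24), (4, 13, 32, q, 37), (4, 13, 32, y, 38), (5, 36, 39, r, 18)}
Natural join on G: {(39, 40, 39, t, 8, 19, r), (39, 40, 39, t, 8, 25, c), (39, 7, 11, t, 8, 19, r), (39, 7, 11, t, 8, 25, c), (39, 9, 7, t, 8, 19, r), (39, 9, 7, t, 8, 25, c)}
Selection C != c and G = t: {(39, 40, 39, t, 8, 19, r), (39, 7, 11, t, 8, 19, r), (39, 9, 7, t, 8, 19, r)}
π_{F, C, B} gives {(40, r, 39), (7, r, 39), (9, r, 39)}.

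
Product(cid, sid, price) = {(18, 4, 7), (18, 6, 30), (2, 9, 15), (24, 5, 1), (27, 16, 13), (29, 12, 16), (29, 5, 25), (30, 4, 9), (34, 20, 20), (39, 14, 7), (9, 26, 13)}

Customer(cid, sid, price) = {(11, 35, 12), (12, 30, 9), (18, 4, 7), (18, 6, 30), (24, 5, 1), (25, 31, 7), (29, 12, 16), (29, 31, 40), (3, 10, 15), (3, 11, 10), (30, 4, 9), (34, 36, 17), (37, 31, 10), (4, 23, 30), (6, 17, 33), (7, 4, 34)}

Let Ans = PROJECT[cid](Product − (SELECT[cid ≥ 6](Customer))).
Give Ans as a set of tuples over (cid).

Filtering on cid ≥ 6 leaves {(11, 35, 12), (12, 30, 9), (18, 4, 7), (18, 6, 30), (24, 5, 1), (25, 31, 7), (29, 12, 16), (29, 31, 40), (30, 4, 9), (34, 36, 17), (37, 31, 10), (6, 17, 33), (7, 4, 34)}.
Difference: {(18, 4, 7), (18, 6, 30), (2, 9, 15), (24, 5, 1), (27, 16, 13), (29, 12, 16), (29, 5, 25), (30, 4, 9), (34, 20, 20), (39, 14, 7), (9, 26, 13)} with {(11, 35, 12), (12, 30, 9), (18, 4, 7), (18, 6, 30), (24, 5, 1), (25, 31, 7), (29, 12, 16), (29, 31, 40), (30, 4, 9), (34, 36, 17), (37, 31, 10), (6, 17, 33), (7, 4, 34)} → {(2, 9, 15), (27, 16, 13), (29, 5, 25), (34, 20, 20), (39, 14, 7), (9, 26, 13)}
Projecting to cid: {2, 27, 29, 34, 39, 9}

{2, 27, 29, 34, 39, 9}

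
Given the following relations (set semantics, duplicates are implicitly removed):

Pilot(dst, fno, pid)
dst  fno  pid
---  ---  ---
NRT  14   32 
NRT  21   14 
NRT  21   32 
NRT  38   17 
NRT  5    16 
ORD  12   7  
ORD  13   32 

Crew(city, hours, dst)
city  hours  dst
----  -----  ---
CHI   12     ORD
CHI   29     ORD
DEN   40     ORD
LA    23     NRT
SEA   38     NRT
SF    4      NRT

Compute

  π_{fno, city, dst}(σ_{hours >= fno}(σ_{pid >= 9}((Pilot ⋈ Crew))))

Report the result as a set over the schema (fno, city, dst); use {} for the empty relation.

{(13, CHI, ORD), (13, DEN, ORD), (14, LA, NRT), (14, SEA, NRT), (21, LA, NRT), (21, SEA, NRT), (38, SEA, NRT), (5, LA, NRT), (5, SEA, NRT)}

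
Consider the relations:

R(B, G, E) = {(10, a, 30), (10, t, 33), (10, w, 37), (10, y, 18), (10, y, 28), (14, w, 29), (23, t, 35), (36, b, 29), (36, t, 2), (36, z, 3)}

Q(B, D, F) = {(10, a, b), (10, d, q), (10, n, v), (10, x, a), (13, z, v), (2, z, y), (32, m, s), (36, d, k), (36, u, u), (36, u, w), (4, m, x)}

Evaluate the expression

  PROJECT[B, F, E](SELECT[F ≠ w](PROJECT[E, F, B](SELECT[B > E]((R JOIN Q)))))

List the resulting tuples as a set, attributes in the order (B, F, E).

{(36, k, 2), (36, k, 29), (36, k, 3), (36, u, 2), (36, u, 29), (36, u, 3)}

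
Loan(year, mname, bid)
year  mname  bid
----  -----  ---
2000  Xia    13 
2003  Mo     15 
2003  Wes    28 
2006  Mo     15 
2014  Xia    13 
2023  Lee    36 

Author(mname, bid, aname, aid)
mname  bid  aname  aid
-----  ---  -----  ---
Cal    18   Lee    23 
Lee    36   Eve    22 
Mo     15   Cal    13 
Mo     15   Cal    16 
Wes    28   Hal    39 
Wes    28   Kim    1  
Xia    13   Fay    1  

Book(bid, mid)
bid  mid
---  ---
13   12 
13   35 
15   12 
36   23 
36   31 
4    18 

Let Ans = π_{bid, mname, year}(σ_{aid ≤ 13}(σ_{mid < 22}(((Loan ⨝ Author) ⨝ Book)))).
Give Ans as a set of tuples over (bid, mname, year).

Loan ⋈ Author (natural join on mname, bid): {(2000, Xia, 13, Fay, 1), (2003, Mo, 15, Cal, 13), (2003, Mo, 15, Cal, 16), (2003, Wes, 28, Hal, 39), (2003, Wes, 28, Kim, 1), (2006, Mo, 15, Cal, 13), (2006, Mo, 15, Cal, 16), (2014, Xia, 13, Fay, 1), (2023, Lee, 36, Eve, 22)}
(Loan ⨝ Author) ⋈ Book (natural join on bid): {(2000, Xia, 13, Fay, 1, 12), (2000, Xia, 13, Fay, 1, 35), (2003, Mo, 15, Cal, 13, 12), (2003, Mo, 15, Cal, 16, 12), (2006, Mo, 15, Cal, 13, 12), (2006, Mo, 15, Cal, 16, 12), (2014, Xia, 13, Fay, 1, 12), (2014, Xia, 13, Fay, 1, 35), (2023, Lee, 36, Eve, 22, 23), (2023, Lee, 36, Eve, 22, 31)}
Apply σ_{mid < 22}; surviving tuples: {(2000, Xia, 13, Fay, 1, 12), (2003, Mo, 15, Cal, 13, 12), (2003, Mo, 15, Cal, 16, 12), (2006, Mo, 15, Cal, 13, 12), (2006, Mo, 15, Cal, 16, 12), (2014, Xia, 13, Fay, 1, 12)}
Apply σ_{aid ≤ 13}; surviving tuples: {(2000, Xia, 13, Fay, 1, 12), (2003, Mo, 15, Cal, 13, 12), (2006, Mo, 15, Cal, 13, 12), (2014, Xia, 13, Fay, 1, 12)}
π[bid, mname, year]: project onto (bid, mname, year) → {(13, Xia, 2000), (13, Xia, 2014), (15, Mo, 2003), (15, Mo, 2006)}

{(13, Xia, 2000), (13, Xia, 2014), (15, Mo, 2003), (15, Mo, 2006)}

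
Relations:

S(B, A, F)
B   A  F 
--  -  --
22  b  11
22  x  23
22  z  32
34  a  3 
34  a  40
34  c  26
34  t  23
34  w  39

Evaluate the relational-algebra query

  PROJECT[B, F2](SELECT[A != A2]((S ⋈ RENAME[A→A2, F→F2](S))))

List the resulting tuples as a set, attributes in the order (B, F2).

{(22, 11), (22, 23), (22, 32), (34, 23), (34, 26), (34, 3), (34, 39), (34, 40)}

ρ[A→A2, F→F2]: schema becomes (B, A2, F2); tuples unchanged.
Joining S and RENAME[A→A2, F→F2](S) on B yields {(22, b, 11, b, 11), (22, b, 11, x, 23), (22, b, 11, z, 32), (22, x, 23, b, 11), (22, x, 23, x, 23), (22, x, 23, z, 32), (22, z, 32, b, 11), (22, z, 32, x, 23), (22, z, 32, z, 32), (34, a, 3, a, 3), (34, a, 3, a, 40), (34, a, 3, c, 26), (34, a, 3, t, 23), (34, a, 3, w, 39), (34, a, 40, a, 3), (34, a, 40, a, 40), (34, a, 40, c, 26), (34, a, 40, t, 23), (34, a, 40, w, 39), (34, c, 26, a, 3), (34, c, 26, a, 40), (34, c, 26, c, 26), (34, c, 26, t, 23), (34, c, 26, w, 39), (34, t, 23, a, 3), (34, t, 23, a, 40), (34, t, 23, c, 26), (34, t, 23, t, 23), (34, t, 23, w, 39), (34, w, 39, a, 3), (34, w, 39, a, 40), (34, w, 39, c, 26), (34, w, 39, t, 23), (34, w, 39, w, 39)}.
Apply σ_{A != A2}; surviving tuples: {(22, b, 11, x, 23), (22, b, 11, z, 32), (22, x, 23, b, 11), (22, x, 23, z, 32), (22, z, 32, b, 11), (22, z, 32, x, 23), (34, a, 3, c, 26), (34, a, 3, t, 23), (34, a, 3, w, 39), (34, a, 40, c, 26), (34, a, 40, t, 23), (34, a, 40, w, 39), (34, c, 26, a, 3), (34, c, 26, a, 40), (34, c, 26, t, 23), (34, c, 26, w, 39), (34, t, 23, a, 3), (34, t, 23, a, 40), (34, t, 23, c, 26), (34, t, 23, w, 39), (34, w, 39, a, 3), (34, w, 39, a, 40), (34, w, 39, c, 26), (34, w, 39, t, 23)}
π_{B, F2} gives {(22, 11), (22, 23), (22, 32), (34, 23), (34, 26), (34, 3), (34, 39), (34, 40)} (16 duplicate(s) eliminated).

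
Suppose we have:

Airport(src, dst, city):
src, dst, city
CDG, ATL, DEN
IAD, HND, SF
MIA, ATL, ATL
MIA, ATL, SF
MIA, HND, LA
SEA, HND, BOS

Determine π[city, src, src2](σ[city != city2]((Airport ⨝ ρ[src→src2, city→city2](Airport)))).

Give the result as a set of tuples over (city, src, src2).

{(ATL, MIA, CDG), (ATL, MIA, MIA), (BOS, SEA, IAD), (BOS, SEA, MIA), (DEN, CDG, MIA), (LA, MIA, IAD), (LA, MIA, SEA), (SF, IAD, MIA), (SF, IAD, SEA), (SF, MIA, CDG), (SF, MIA, MIA)}

ρ[src→src2, city→city2]: schema becomes (src2, dst, city2); tuples unchanged.
Airport ⋈ ρ[src→src2, city→city2](Airport) (natural join on dst): {(CDG, ATL, DEN, CDG, DEN), (CDG, ATL, DEN, MIA, ATL), (CDG, ATL, DEN, MIA, SF), (IAD, HND, SF, IAD, SF), (IAD, HND, SF, MIA, LA), (IAD, HND, SF, SEA, BOS), (MIA, ATL, ATL, CDG, DEN), (MIA, ATL, ATL, MIA, ATL), (MIA, ATL, ATL, MIA, SF), (MIA, ATL, SF, CDG, DEN), (MIA, ATL, SF, MIA, ATL), (MIA, ATL, SF, MIA, SF), (MIA, HND, LA, IAD, SF), (MIA, HND, LA, MIA, LA), (MIA, HND, LA, SEA, BOS), (SEA, HND, BOS, IAD, SF), (SEA, HND, BOS, MIA, LA), (SEA, HND, BOS, SEA, BOS)}
Selection city != city2: {(CDG, ATL, DEN, MIA, ATL), (CDG, ATL, DEN, MIA, SF), (IAD, HND, SF, MIA, LA), (IAD, HND, SF, SEA, BOS), (MIA, ATL, ATL, CDG, DEN), (MIA, ATL, ATL, MIA, SF), (MIA, ATL, SF, CDG, DEN), (MIA, ATL, SF, MIA, ATL), (MIA, HND, LA, IAD, SF), (MIA, HND, LA, SEA, BOS), (SEA, HND, BOS, IAD, SF), (SEA, HND, BOS, MIA, LA)}
π[city, src, src2]: project onto (city, src, src2) (1 duplicate(s) eliminated) → {(ATL, MIA, CDG), (ATL, MIA, MIA), (BOS, SEA, IAD), (BOS, SEA, MIA), (DEN, CDG, MIA), (LA, MIA, IAD), (LA, MIA, SEA), (SF, IAD, MIA), (SF, IAD, SEA), (SF, MIA, CDG), (SF, MIA, MIA)}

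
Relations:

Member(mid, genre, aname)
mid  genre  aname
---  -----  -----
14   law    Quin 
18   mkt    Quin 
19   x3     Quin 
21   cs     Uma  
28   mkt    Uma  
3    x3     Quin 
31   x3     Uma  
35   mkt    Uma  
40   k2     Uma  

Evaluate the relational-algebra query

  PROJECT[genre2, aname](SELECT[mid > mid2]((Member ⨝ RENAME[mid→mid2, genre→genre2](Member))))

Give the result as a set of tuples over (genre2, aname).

{(cs, Uma), (law, Quin), (mkt, Quin), (mkt, Uma), (x3, Quin), (x3, Uma)}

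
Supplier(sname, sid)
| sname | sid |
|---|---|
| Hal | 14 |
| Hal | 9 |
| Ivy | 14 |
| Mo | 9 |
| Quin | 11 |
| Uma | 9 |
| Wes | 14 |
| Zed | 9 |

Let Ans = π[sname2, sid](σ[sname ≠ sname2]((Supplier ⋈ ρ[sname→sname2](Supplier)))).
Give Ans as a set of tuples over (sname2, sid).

{(Hal, 14), (Hal, 9), (Ivy, 14), (Mo, 9), (Uma, 9), (Wes, 14), (Zed, 9)}

ρ[sname→sname2]: schema becomes (sname2, sid); tuples unchanged.
Supplier ⋈ ρ[sname→sname2](Supplier) (natural join on sid): {(Hal, 14, Hal), (Hal, 14, Ivy), (Hal, 14, Wes), (Hal, 9, Hal), (Hal, 9, Mo), (Hal, 9, Uma), (Hal, 9, Zed), (Ivy, 14, Hal), (Ivy, 14, Ivy), (Ivy, 14, Wes), (Mo, 9, Hal), (Mo, 9, Mo), (Mo, 9, Uma), (Mo, 9, Zed), (Quin, 11, Quin), (Uma, 9, Hal), (Uma, 9, Mo), (Uma, 9, Uma), (Uma, 9, Zed), (Wes, 14, Hal), (Wes, 14, Ivy), (Wes, 14, Wes), (Zed, 9, Hal), (Zed, 9, Mo), (Zed, 9, Uma), (Zed, 9, Zed)}
Selection sname ≠ sname2: {(Hal, 14, Ivy), (Hal, 14, Wes), (Hal, 9, Mo), (Hal, 9, Uma), (Hal, 9, Zed), (Ivy, 14, Hal), (Ivy, 14, Wes), (Mo, 9, Hal), (Mo, 9, Uma), (Mo, 9, Zed), (Uma, 9, Hal), (Uma, 9, Mo), (Uma, 9, Zed), (Wes, 14, Hal), (Wes, 14, Ivy), (Zed, 9, Hal), (Zed, 9, Mo), (Zed, 9, Uma)}
Keep only column(s) sname2, sid (11 duplicate(s) eliminated): {(Hal, 14), (Hal, 9), (Ivy, 14), (Mo, 9), (Uma, 9), (Wes, 14), (Zed, 9)}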